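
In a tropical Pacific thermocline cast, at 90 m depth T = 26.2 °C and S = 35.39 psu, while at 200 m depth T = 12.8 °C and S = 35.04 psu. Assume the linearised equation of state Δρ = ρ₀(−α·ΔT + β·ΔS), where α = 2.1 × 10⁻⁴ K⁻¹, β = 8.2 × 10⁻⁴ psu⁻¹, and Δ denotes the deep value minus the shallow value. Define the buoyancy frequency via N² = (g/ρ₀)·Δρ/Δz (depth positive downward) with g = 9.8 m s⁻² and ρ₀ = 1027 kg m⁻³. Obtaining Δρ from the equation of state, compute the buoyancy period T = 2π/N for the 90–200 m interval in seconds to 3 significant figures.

419 s

ΔT = -13.4 K, ΔS = -0.35 psu (deep − shallow).
Δρ/ρ₀ = −αΔT + βΔS = 2.814 × 10⁻³ − 2.87 × 10⁻⁴ = 2.527 × 10⁻³, so Δρ ≈ 2.595 kg m⁻³.
N² = (g/ρ₀)·Δρ/Δz = g·(Δρ/ρ₀)/Δz = 9.8 × 2.527 × 10⁻³ / 110 = 2.2513 × 10⁻⁴ s⁻².
N = √(2.2513 × 10⁻⁴) = 0.015004 rad s⁻¹ → T = 2π/N = 418.77 s ≈ 419 s.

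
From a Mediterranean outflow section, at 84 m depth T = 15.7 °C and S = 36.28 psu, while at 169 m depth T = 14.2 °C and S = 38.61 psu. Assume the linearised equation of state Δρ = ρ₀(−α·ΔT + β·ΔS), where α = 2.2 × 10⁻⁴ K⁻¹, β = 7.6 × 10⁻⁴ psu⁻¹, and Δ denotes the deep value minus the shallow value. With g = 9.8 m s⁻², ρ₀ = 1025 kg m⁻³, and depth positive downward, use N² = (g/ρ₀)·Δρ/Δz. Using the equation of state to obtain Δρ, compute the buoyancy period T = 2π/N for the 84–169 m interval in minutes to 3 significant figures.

6.73 min

ΔT = -1.5 K, ΔS = +2.33 psu (deep − shallow).
Δρ/ρ₀ = −αΔT + βΔS = 3.30 × 10⁻⁴ + 1.7708 × 10⁻³ = 2.1008 × 10⁻³, so Δρ ≈ 2.153 kg m⁻³.
N² = (g/ρ₀)·Δρ/Δz = g·(Δρ/ρ₀)/Δz = 9.8 × 2.1008 × 10⁻³ / 85 = 2.4221 × 10⁻⁴ s⁻².
N = √(2.4221 × 10⁻⁴) = 0.015563 rad s⁻¹ → T = 2π/N = 403.73 s = 6.7288 min ≈ 6.73 min.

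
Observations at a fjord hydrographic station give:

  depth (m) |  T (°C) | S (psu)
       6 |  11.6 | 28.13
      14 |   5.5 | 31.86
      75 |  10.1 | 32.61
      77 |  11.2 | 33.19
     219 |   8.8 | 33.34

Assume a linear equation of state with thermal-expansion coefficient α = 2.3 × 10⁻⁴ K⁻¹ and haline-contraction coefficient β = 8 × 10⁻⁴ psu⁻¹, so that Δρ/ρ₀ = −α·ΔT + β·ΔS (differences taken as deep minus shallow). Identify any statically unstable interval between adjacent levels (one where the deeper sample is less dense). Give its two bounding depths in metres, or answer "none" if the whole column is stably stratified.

Evaluate Δρ/ρ₀ = −αΔT + βΔS across each adjacent pair:
  6–14 m: −αΔT+βΔS = −(2.3 × 10⁻⁴)(-6.1)+(8 × 10⁻⁴)(+3.73) = 4.4 × 10⁻³ → stable
  14–75 m: −αΔT+βΔS = −(2.3 × 10⁻⁴)(+4.6)+(8 × 10⁻⁴)(+0.75) = -4.6 × 10⁻⁴ → UNSTABLE
  75–77 m: −αΔT+βΔS = −(2.3 × 10⁻⁴)(+1.1)+(8 × 10⁻⁴)(+0.58) = 2.1 × 10⁻⁴ → stable
  77–219 m: −αΔT+βΔS = −(2.3 × 10⁻⁴)(-2.4)+(8 × 10⁻⁴)(+0.15) = 6.7 × 10⁻⁴ → stable
The 14–75 m interval has Δρ < 0: lighter water underlies denser water.

14–75 m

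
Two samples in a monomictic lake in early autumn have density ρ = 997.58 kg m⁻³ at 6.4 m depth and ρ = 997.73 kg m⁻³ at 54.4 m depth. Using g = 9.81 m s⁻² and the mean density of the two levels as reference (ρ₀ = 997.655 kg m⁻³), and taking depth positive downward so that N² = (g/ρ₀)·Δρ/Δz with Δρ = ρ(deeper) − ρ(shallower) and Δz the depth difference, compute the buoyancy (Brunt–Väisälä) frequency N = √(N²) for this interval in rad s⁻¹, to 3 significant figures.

Δρ = 997.73 − 997.58 = 0.15 kg m⁻³ over Δz = 54.4 − 6.4 = 48 m.
N² = (9.81/997.655) × (0.15/48) = 3.0728 × 10⁻⁵ s⁻².
N = √(3.0728 × 10⁻⁵) = 5.5433 × 10⁻³ rad s⁻¹ ≈ 5.54 × 10⁻³ rad s⁻¹.
Since Δρ > 0 the layer is stably stratified.

5.54 × 10⁻³ rad s⁻¹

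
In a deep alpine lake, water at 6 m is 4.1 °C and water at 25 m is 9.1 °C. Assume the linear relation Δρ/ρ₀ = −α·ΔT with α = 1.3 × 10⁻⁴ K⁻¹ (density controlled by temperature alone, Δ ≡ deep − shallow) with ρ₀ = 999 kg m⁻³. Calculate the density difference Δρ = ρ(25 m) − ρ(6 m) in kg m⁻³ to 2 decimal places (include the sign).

ΔT = +5.0 K, Δρ/ρ₀ = −αΔT = -6.50 × 10⁻⁴.
Δρ = 999 × (-6.50 × 10⁻⁴) = -0.65 kg m⁻³.
Negative Δρ: lighter below, statically unstable.

-0.65 kg m⁻³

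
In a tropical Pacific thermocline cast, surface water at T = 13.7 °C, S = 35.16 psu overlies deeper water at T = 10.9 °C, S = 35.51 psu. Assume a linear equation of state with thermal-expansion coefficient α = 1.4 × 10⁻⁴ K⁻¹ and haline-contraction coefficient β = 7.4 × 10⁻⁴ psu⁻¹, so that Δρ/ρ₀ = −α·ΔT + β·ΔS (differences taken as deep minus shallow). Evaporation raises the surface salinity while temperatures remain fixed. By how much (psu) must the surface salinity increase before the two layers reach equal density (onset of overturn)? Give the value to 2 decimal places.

Neutral buoyancy requires −α(T_deep − T_surf) + β(S_deep − S_surf′) = 0.
S_surf′ = S_deep − (α/β)·ΔT = 35.51 − (1.4 × 10⁻⁴/7.4 × 10⁻⁴)·(-2.8) = 36.0397 psu.
Increase required: 36.0397 − 35.16 = 0.8797 psu.

0.88 psu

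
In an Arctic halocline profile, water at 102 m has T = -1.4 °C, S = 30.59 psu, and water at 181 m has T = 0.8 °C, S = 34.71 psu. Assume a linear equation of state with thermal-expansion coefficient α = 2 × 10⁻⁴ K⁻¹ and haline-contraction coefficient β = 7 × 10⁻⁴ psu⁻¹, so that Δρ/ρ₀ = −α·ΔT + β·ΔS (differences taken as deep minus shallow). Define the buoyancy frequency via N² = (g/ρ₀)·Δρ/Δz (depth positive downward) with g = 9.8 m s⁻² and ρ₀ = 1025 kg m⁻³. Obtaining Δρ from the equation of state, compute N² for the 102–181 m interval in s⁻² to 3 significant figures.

3.03 × 10⁻⁴ s⁻²

ΔT = +2.2 K, ΔS = +4.12 psu (deep − shallow).
Δρ/ρ₀ = −αΔT + βΔS = -4.40 × 10⁻⁴ + 2.884 × 10⁻³ = 2.444 × 10⁻³, so Δρ ≈ 2.505 kg m⁻³.
N² = (g/ρ₀)·Δρ/Δz = g·(Δρ/ρ₀)/Δz = 9.8 × 2.444 × 10⁻³ / 79 = 3.0318 × 10⁻⁴ s⁻² ≈ 3.03 × 10⁻⁴ s⁻².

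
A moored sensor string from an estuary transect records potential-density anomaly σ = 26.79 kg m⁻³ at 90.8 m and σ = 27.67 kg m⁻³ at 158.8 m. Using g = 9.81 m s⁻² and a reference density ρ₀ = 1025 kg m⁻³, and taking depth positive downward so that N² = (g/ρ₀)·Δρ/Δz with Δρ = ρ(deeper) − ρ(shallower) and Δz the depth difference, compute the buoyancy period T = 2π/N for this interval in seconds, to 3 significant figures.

Δρ = 1027.67 − 1026.79 = 0.88 kg m⁻³ over Δz = 158.8 − 90.8 = 68 m.
N² = (9.81/1025) × (0.88/68) = 1.2386 × 10⁻⁴ s⁻².
N = √(1.2386 × 10⁻⁴) = 0.011129 rad s⁻¹, so T = 2π/N = 564.58 s ≈ 565 s.

565 s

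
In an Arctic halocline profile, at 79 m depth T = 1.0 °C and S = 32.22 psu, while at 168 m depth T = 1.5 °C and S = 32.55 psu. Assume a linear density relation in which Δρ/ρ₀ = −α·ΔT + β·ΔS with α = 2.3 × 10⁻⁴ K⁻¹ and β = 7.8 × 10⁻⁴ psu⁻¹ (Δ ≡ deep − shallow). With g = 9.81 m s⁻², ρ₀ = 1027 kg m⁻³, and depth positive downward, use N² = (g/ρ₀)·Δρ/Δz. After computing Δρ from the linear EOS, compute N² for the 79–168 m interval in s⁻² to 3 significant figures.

1.57 × 10⁻⁵ s⁻²

ΔT = +0.5 K, ΔS = +0.33 psu (deep − shallow).
Δρ/ρ₀ = −αΔT + βΔS = -1.15 × 10⁻⁴ + 2.574 × 10⁻⁴ = 1.424 × 10⁻⁴, so Δρ ≈ 0.1462 kg m⁻³.
N² = (g/ρ₀)·Δρ/Δz = g·(Δρ/ρ₀)/Δz = 9.81 × 1.424 × 10⁻⁴ / 89 = 1.5696 × 10⁻⁵ s⁻² ≈ 1.57 × 10⁻⁵ s⁻².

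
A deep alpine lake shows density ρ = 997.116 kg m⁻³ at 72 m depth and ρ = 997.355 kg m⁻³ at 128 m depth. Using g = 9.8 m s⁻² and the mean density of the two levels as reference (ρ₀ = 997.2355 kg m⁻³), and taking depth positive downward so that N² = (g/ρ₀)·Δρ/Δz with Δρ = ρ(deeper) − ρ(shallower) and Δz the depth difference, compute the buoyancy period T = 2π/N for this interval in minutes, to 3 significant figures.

16.2 min

Δρ = 997.355 − 997.116 = 0.239 kg m⁻³ over Δz = 128 − 72 = 56 m.
N² = (9.8/997.2355) × (0.239/56) = 4.1941 × 10⁻⁵ s⁻².
N = √(4.1941 × 10⁻⁵) = 6.4762 × 10⁻³ rad s⁻¹, so T = 2π/N = 970.20 s = 16.170 min ≈ 16.2 min.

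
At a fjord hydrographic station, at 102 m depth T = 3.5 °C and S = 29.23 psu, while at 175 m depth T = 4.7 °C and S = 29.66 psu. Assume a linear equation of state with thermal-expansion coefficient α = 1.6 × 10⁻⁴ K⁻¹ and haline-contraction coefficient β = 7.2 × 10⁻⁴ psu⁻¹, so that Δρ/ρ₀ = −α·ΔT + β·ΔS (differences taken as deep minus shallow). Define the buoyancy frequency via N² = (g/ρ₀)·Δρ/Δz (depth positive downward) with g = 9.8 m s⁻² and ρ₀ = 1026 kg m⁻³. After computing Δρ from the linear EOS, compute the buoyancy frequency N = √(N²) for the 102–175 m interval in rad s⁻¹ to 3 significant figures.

3.97 × 10⁻³ rad s⁻¹

ΔT = +1.2 K, ΔS = +0.43 psu (deep − shallow).
Δρ/ρ₀ = −αΔT + βΔS = -1.92 × 10⁻⁴ + 3.096 × 10⁻⁴ = 1.176 × 10⁻⁴, so Δρ ≈ 0.1207 kg m⁻³.
N² = (g/ρ₀)·Δρ/Δz = g·(Δρ/ρ₀)/Δz = 9.8 × 1.176 × 10⁻⁴ / 73 = 1.5787 × 10⁻⁵ s⁻².
N = √(1.5787 × 10⁻⁵) = 3.9733 × 10⁻³ rad s⁻¹ ≈ 3.97 × 10⁻³ rad s⁻¹.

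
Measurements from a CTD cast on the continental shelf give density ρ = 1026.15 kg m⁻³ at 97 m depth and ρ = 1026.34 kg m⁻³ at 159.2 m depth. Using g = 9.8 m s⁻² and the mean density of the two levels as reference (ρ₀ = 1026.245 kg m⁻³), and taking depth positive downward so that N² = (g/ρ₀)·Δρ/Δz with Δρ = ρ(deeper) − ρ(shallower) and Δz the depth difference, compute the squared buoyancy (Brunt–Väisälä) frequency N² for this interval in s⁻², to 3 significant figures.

Δρ = 1026.34 − 1026.15 = 0.19 kg m⁻³ over Δz = 159.2 − 97 = 62.2 m.
N² = (9.8/1026.245) × (0.19/62.2) = 2.9170 × 10⁻⁵ s⁻² ≈ 2.92 × 10⁻⁵ s⁻².

2.92 × 10⁻⁵ s⁻²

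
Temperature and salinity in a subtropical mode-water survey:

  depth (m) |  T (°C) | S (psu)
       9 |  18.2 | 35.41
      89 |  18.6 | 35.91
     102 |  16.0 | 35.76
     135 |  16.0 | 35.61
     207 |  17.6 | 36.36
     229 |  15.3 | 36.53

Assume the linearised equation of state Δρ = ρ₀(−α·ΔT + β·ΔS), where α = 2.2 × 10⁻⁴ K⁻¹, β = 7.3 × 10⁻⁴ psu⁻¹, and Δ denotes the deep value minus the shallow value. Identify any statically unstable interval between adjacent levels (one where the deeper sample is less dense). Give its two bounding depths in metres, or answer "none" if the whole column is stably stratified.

Evaluate Δρ/ρ₀ = −αΔT + βΔS across each adjacent pair:
  9–89 m: −αΔT+βΔS = −(2.2 × 10⁻⁴)(+0.4)+(7.3 × 10⁻⁴)(+0.50) = 2.8 × 10⁻⁴ → stable
  89–102 m: −αΔT+βΔS = −(2.2 × 10⁻⁴)(-2.6)+(7.3 × 10⁻⁴)(-0.15) = 4.6 × 10⁻⁴ → stable
  102–135 m: −αΔT+βΔS = −(2.2 × 10⁻⁴)(+0.0)+(7.3 × 10⁻⁴)(-0.15) = -1.1 × 10⁻⁴ → UNSTABLE
  135–207 m: −αΔT+βΔS = −(2.2 × 10⁻⁴)(+1.6)+(7.3 × 10⁻⁴)(+0.75) = 2.0 × 10⁻⁴ → stable
  207–229 m: −αΔT+βΔS = −(2.2 × 10⁻⁴)(-2.3)+(7.3 × 10⁻⁴)(+0.17) = 6.3 × 10⁻⁴ → stable
The 102–135 m interval has Δρ < 0: lighter water underlies denser water.

102–135 m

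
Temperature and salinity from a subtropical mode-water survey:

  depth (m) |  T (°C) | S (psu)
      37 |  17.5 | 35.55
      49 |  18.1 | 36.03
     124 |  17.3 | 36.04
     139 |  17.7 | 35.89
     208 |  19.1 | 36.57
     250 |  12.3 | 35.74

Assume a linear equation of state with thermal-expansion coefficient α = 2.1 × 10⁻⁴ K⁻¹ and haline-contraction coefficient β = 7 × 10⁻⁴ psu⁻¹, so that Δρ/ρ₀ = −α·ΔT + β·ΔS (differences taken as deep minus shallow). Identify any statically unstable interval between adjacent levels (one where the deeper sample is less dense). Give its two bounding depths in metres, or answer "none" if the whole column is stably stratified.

124–139 m

Evaluate Δρ/ρ₀ = −αΔT + βΔS across each adjacent pair:
  37–49 m: −αΔT+βΔS = −(2.1 × 10⁻⁴)(+0.6)+(7 × 10⁻⁴)(+0.48) = 2.1 × 10⁻⁴ → stable
  49–124 m: −αΔT+βΔS = −(2.1 × 10⁻⁴)(-0.8)+(7 × 10⁻⁴)(+0.01) = 1.8 × 10⁻⁴ → stable
  124–139 m: −αΔT+βΔS = −(2.1 × 10⁻⁴)(+0.4)+(7 × 10⁻⁴)(-0.15) = -1.9 × 10⁻⁴ → UNSTABLE
  139–208 m: −αΔT+βΔS = −(2.1 × 10⁻⁴)(+1.4)+(7 × 10⁻⁴)(+0.68) = 1.8 × 10⁻⁴ → stable
  208–250 m: −αΔT+βΔS = −(2.1 × 10⁻⁴)(-6.8)+(7 × 10⁻⁴)(-0.83) = 8.5 × 10⁻⁴ → stable
The 124–139 m interval has Δρ < 0: lighter water underlies denser water.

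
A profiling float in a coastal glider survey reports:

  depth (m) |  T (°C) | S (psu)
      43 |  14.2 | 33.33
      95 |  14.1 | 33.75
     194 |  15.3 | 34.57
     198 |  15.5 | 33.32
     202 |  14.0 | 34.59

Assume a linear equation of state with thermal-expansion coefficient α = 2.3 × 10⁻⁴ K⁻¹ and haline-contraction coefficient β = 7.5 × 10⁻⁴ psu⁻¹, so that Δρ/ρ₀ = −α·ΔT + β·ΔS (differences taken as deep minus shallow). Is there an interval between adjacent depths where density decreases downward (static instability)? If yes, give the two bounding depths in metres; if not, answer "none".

194–198 m

Evaluate Δρ/ρ₀ = −αΔT + βΔS across each adjacent pair:
  43–95 m: −αΔT+βΔS = −(2.3 × 10⁻⁴)(-0.1)+(7.5 × 10⁻⁴)(+0.42) = 3.4 × 10⁻⁴ → stable
  95–194 m: −αΔT+βΔS = −(2.3 × 10⁻⁴)(+1.2)+(7.5 × 10⁻⁴)(+0.82) = 3.4 × 10⁻⁴ → stable
  194–198 m: −αΔT+βΔS = −(2.3 × 10⁻⁴)(+0.2)+(7.5 × 10⁻⁴)(-1.25) = -9.8 × 10⁻⁴ → UNSTABLE
  198–202 m: −αΔT+βΔS = −(2.3 × 10⁻⁴)(-1.5)+(7.5 × 10⁻⁴)(+1.27) = 1.3 × 10⁻³ → stable
The 194–198 m interval has Δρ < 0: lighter water underlies denser water.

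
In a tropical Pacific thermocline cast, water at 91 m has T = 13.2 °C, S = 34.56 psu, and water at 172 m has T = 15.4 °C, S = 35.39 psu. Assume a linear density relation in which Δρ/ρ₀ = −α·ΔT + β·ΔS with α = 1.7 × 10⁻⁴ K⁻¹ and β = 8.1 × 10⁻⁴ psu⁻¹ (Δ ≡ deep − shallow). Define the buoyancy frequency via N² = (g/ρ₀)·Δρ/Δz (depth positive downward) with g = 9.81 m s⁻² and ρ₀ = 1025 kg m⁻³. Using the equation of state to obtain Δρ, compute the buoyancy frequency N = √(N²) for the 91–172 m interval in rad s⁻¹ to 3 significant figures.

ΔT = +2.2 K, ΔS = +0.83 psu (deep − shallow).
Δρ/ρ₀ = −αΔT + βΔS = -3.74 × 10⁻⁴ + 6.723 × 10⁻⁴ = 2.983 × 10⁻⁴, so Δρ ≈ 0.3058 kg m⁻³.
N² = (g/ρ₀)·Δρ/Δz = g·(Δρ/ρ₀)/Δz = 9.81 × 2.983 × 10⁻⁴ / 81 = 3.6127 × 10⁻⁵ s⁻².
N = √(3.6127 × 10⁻⁵) = 6.0106 × 10⁻³ rad s⁻¹ ≈ 6.01 × 10⁻³ rad s⁻¹.

6.01 × 10⁻³ rad s⁻¹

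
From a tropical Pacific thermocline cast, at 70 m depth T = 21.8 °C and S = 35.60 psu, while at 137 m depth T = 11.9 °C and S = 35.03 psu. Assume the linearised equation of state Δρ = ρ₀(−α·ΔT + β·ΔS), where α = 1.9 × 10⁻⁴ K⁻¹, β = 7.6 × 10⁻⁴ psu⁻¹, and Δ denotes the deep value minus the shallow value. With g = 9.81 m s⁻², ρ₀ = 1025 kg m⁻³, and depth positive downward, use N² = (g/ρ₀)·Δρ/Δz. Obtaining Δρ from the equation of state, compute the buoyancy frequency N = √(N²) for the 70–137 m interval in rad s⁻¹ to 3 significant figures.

ΔT = -9.9 K, ΔS = -0.57 psu (deep − shallow).
Δρ/ρ₀ = −αΔT + βΔS = 1.881 × 10⁻³ − 4.332 × 10⁻⁴ = 1.4478 × 10⁻³, so Δρ ≈ 1.484 kg m⁻³.
N² = (g/ρ₀)·Δρ/Δz = g·(Δρ/ρ₀)/Δz = 9.81 × 1.4478 × 10⁻³ / 67 = 2.1198 × 10⁻⁴ s⁻².
N = √(2.1198 × 10⁻⁴) = 0.014560 rad s⁻¹ ≈ 0.0146 rad s⁻¹.

0.0146 rad s⁻¹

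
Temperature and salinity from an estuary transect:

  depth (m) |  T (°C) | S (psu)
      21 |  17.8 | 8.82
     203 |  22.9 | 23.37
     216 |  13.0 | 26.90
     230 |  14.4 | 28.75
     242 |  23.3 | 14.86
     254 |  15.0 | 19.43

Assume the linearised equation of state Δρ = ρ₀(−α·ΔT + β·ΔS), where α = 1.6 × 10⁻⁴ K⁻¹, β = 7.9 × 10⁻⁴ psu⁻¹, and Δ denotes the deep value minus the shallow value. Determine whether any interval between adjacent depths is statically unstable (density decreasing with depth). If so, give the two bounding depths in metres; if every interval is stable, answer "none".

230–242 m

Evaluate Δρ/ρ₀ = −αΔT + βΔS across each adjacent pair:
  21–203 m: −αΔT+βΔS = −(1.6 × 10⁻⁴)(+5.1)+(7.9 × 10⁻⁴)(+14.55) = 0.011 → stable
  203–216 m: −αΔT+βΔS = −(1.6 × 10⁻⁴)(-9.9)+(7.9 × 10⁻⁴)(+3.53) = 4.4 × 10⁻³ → stable
  216–230 m: −αΔT+βΔS = −(1.6 × 10⁻⁴)(+1.4)+(7.9 × 10⁻⁴)(+1.85) = 1.2 × 10⁻³ → stable
  230–242 m: −αΔT+βΔS = −(1.6 × 10⁻⁴)(+8.9)+(7.9 × 10⁻⁴)(-13.89) = -0.012 → UNSTABLE
  242–254 m: −αΔT+βΔS = −(1.6 × 10⁻⁴)(-8.3)+(7.9 × 10⁻⁴)(+4.57) = 4.9 × 10⁻³ → stable
The 230–242 m interval has Δρ < 0: lighter water underlies denser water.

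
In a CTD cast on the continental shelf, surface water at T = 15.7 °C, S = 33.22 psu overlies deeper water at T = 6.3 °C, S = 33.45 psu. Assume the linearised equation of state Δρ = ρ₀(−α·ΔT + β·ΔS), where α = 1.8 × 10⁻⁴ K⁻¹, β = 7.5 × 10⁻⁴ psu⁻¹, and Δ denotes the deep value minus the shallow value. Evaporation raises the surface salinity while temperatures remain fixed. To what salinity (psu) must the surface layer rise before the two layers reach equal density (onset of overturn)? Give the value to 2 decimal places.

35.71 psu

Neutral buoyancy requires −α(T_deep − T_surf) + β(S_deep − S_surf′) = 0.
S_surf′ = S_deep − (α/β)·ΔT = 33.45 − (1.8 × 10⁻⁴/7.5 × 10⁻⁴)·(-9.4) = 35.7060 psu.
Increase required: 35.7060 − 33.22 = 2.4860 psu.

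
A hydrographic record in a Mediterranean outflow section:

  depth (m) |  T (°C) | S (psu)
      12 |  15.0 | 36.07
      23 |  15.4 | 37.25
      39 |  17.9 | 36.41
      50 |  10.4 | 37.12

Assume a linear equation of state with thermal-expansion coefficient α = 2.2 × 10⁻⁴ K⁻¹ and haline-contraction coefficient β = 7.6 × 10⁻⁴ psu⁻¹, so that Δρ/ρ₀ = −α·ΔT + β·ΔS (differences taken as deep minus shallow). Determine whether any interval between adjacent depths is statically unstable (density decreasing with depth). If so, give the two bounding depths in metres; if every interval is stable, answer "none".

Evaluate Δρ/ρ₀ = −αΔT + βΔS across each adjacent pair:
  12–23 m: −αΔT+βΔS = −(2.2 × 10⁻⁴)(+0.4)+(7.6 × 10⁻⁴)(+1.18) = 8.1 × 10⁻⁴ → stable
  23–39 m: −αΔT+βΔS = −(2.2 × 10⁻⁴)(+2.5)+(7.6 × 10⁻⁴)(-0.84) = -1.2 × 10⁻³ → UNSTABLE
  39–50 m: −αΔT+βΔS = −(2.2 × 10⁻⁴)(-7.5)+(7.6 × 10⁻⁴)(+0.71) = 2.2 × 10⁻³ → stable
The 23–39 m interval has Δρ < 0: lighter water underlies denser water.

23–39 m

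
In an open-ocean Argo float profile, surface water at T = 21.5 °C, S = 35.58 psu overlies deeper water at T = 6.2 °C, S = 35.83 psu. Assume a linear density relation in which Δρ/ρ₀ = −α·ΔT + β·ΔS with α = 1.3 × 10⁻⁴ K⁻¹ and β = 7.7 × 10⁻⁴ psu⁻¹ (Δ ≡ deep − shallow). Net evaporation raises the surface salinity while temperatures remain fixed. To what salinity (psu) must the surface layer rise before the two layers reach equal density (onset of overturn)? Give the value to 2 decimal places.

Neutral buoyancy requires −α(T_deep − T_surf) + β(S_deep − S_surf′) = 0.
S_surf′ = S_deep − (α/β)·ΔT = 35.83 − (1.3 × 10⁻⁴/7.7 × 10⁻⁴)·(-15.3) = 38.4131 psu.
Increase required: 38.4131 − 35.58 = 2.8331 psu.

38.41 psu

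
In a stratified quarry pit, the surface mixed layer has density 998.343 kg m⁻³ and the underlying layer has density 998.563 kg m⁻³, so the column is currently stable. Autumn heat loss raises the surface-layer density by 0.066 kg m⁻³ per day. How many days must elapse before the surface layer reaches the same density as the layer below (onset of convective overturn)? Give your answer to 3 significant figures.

Density deficit of the surface layer: 998.563 − 998.343 = 0.22 kg m⁻³.
Required change = 0.22 / 0.066 = 3.33 days.

3.33 days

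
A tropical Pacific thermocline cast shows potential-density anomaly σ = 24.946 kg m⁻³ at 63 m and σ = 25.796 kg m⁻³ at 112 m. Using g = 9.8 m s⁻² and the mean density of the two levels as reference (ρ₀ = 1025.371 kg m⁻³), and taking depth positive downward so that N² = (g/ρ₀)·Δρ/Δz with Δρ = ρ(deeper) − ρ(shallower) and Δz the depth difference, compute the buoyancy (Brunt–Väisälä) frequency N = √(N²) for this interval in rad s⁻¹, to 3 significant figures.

Δρ = 1025.796 − 1024.946 = 0.850 kg m⁻³ over Δz = 112 − 63 = 49 m.
N² = (9.8/1025.371) × (0.850/49) = 1.6579 × 10⁻⁴ s⁻².
N = √(1.6579 × 10⁻⁴) = 0.012876 rad s⁻¹ ≈ 0.0129 rad s⁻¹.
A positive N² confirms static stability across the interval.

0.0129 rad s⁻¹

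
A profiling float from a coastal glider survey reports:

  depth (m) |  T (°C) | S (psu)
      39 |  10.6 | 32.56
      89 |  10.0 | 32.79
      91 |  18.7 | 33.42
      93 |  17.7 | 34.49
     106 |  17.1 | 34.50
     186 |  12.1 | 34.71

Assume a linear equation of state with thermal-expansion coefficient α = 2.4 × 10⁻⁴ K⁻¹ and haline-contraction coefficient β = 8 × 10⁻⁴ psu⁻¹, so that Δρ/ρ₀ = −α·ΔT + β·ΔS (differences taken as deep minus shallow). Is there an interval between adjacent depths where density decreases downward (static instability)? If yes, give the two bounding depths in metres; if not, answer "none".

Evaluate Δρ/ρ₀ = −αΔT + βΔS across each adjacent pair:
  39–89 m: −αΔT+βΔS = −(2.4 × 10⁻⁴)(-0.6)+(8 × 10⁻⁴)(+0.23) = 3.3 × 10⁻⁴ → stable
  89–91 m: −αΔT+βΔS = −(2.4 × 10⁻⁴)(+8.7)+(8 × 10⁻⁴)(+0.63) = -1.6 × 10⁻³ → UNSTABLE
  91–93 m: −αΔT+βΔS = −(2.4 × 10⁻⁴)(-1.0)+(8 × 10⁻⁴)(+1.07) = 1.1 × 10⁻³ → stable
  93–106 m: −αΔT+βΔS = −(2.4 × 10⁻⁴)(-0.6)+(8 × 10⁻⁴)(+0.01) = 1.5 × 10⁻⁴ → stable
  106–186 m: −αΔT+βΔS = −(2.4 × 10⁻⁴)(-5.0)+(8 × 10⁻⁴)(+0.21) = 1.4 × 10⁻³ → stable
The 89–91 m interval has Δρ < 0: lighter water underlies denser water.

89–91 m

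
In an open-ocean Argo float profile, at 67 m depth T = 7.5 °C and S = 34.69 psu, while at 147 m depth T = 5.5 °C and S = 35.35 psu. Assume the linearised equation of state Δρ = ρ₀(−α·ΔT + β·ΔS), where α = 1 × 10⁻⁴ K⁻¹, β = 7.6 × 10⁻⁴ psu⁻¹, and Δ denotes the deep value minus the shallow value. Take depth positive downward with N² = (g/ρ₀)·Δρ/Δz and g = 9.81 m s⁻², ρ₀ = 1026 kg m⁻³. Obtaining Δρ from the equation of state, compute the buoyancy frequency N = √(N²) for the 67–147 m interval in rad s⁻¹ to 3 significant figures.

9.28 × 10⁻³ rad s⁻¹

ΔT = -2.0 K, ΔS = +0.66 psu (deep − shallow).
Δρ/ρ₀ = −αΔT + βΔS = 2.00 × 10⁻⁴ + 5.016 × 10⁻⁴ = 7.016 × 10⁻⁴, so Δρ ≈ 0.7198 kg m⁻³.
N² = (g/ρ₀)·Δρ/Δz = g·(Δρ/ρ₀)/Δz = 9.81 × 7.016 × 10⁻⁴ / 80 = 8.6034 × 10⁻⁵ s⁻².
N = √(8.6034 × 10⁻⁵) = 9.2755 × 10⁻³ rad s⁻¹ ≈ 9.28 × 10⁻³ rad s⁻¹.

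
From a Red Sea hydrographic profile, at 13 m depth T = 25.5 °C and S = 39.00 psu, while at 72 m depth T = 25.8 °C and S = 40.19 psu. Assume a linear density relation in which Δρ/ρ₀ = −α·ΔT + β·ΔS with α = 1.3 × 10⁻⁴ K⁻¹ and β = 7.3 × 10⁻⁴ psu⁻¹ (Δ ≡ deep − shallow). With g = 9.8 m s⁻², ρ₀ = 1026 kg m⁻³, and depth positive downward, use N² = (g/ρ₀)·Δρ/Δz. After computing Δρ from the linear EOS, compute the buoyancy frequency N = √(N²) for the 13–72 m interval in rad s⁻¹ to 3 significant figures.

0.0117 rad s⁻¹

ΔT = +0.3 K, ΔS = +1.19 psu (deep − shallow).
Δρ/ρ₀ = −αΔT + βΔS = -3.90 × 10⁻⁵ + 8.687 × 10⁻⁴ = 8.297 × 10⁻⁴, so Δρ ≈ 0.8513 kg m⁻³.
N² = (g/ρ₀)·Δρ/Δz = g·(Δρ/ρ₀)/Δz = 9.8 × 8.297 × 10⁻⁴ / 59 = 1.3781 × 10⁻⁴ s⁻².
N = √(1.3781 × 10⁻⁴) = 0.011739 rad s⁻¹ ≈ 0.0117 rad s⁻¹.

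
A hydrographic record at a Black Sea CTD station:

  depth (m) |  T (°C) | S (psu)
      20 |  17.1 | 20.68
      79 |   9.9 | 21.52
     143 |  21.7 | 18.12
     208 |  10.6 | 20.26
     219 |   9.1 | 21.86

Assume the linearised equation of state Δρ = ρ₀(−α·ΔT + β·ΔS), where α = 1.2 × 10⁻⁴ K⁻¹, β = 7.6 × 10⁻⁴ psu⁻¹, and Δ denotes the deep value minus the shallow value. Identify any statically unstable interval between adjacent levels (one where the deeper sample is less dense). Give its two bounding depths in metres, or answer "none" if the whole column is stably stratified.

79–143 m

Evaluate Δρ/ρ₀ = −αΔT + βΔS across each adjacent pair:
  20–79 m: −αΔT+βΔS = −(1.2 × 10⁻⁴)(-7.2)+(7.6 × 10⁻⁴)(+0.84) = 1.5 × 10⁻³ → stable
  79–143 m: −αΔT+βΔS = −(1.2 × 10⁻⁴)(+11.8)+(7.6 × 10⁻⁴)(-3.40) = -4.0 × 10⁻³ → UNSTABLE
  143–208 m: −αΔT+βΔS = −(1.2 × 10⁻⁴)(-11.1)+(7.6 × 10⁻⁴)(+2.14) = 3.0 × 10⁻³ → stable
  208–219 m: −αΔT+βΔS = −(1.2 × 10⁻⁴)(-1.5)+(7.6 × 10⁻⁴)(+1.60) = 1.4 × 10⁻³ → stable
The 79–143 m interval has Δρ < 0: lighter water underlies denser water.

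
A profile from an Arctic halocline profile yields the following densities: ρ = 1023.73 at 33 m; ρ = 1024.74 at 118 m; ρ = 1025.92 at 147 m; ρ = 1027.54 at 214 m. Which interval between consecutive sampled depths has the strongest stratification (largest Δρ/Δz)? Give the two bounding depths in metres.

118–147 m

Compute the density gradient over each adjacent pair:
  33–118 m: Δρ/Δz = 1.01/85 = 0.012 kg m⁻⁴
  118–147 m: Δρ/Δz = 1.18/29 = 0.041 kg m⁻⁴
  147–214 m: Δρ/Δz = 1.62/67 = 0.024 kg m⁻⁴
The largest gradient is in the 118–147 m interval — the pycnocline.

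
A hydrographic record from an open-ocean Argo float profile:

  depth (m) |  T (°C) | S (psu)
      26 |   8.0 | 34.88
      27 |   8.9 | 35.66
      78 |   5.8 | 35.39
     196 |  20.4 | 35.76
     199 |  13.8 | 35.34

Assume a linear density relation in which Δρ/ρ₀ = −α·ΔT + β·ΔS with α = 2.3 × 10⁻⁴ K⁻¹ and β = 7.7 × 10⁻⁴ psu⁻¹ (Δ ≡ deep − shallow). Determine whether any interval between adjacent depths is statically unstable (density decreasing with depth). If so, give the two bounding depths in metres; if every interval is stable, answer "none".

78–196 m

Evaluate Δρ/ρ₀ = −αΔT + βΔS across each adjacent pair:
  26–27 m: −αΔT+βΔS = −(2.3 × 10⁻⁴)(+0.9)+(7.7 × 10⁻⁴)(+0.78) = 3.9 × 10⁻⁴ → stable
  27–78 m: −αΔT+βΔS = −(2.3 × 10⁻⁴)(-3.1)+(7.7 × 10⁻⁴)(-0.27) = 5.1 × 10⁻⁴ → stable
  78–196 m: −αΔT+βΔS = −(2.3 × 10⁻⁴)(+14.6)+(7.7 × 10⁻⁴)(+0.37) = -3.1 × 10⁻³ → UNSTABLE
  196–199 m: −αΔT+βΔS = −(2.3 × 10⁻⁴)(-6.6)+(7.7 × 10⁻⁴)(-0.42) = 1.2 × 10⁻³ → stable
The 78–196 m interval has Δρ < 0: lighter water underlies denser water.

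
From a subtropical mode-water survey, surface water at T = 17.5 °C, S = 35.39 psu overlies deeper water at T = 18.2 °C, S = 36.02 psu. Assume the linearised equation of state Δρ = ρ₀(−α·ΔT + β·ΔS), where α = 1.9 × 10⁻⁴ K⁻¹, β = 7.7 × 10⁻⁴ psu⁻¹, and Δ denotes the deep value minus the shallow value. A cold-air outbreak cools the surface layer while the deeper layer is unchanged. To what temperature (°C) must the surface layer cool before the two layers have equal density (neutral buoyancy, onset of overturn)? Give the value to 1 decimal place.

Neutral buoyancy requires Δρ = 0, i.e. −α(T_deep − T_surf′) + β(S_deep − S_surf) = 0.
T_surf′ = T_deep − (β/α)·ΔS = 18.2 − (7.7 × 10⁻⁴/1.9 × 10⁻⁴)·(+0.63) = 15.647 °C.
Cooling required: 17.5 − (15.647) = 1.853 °C.

15.6 °C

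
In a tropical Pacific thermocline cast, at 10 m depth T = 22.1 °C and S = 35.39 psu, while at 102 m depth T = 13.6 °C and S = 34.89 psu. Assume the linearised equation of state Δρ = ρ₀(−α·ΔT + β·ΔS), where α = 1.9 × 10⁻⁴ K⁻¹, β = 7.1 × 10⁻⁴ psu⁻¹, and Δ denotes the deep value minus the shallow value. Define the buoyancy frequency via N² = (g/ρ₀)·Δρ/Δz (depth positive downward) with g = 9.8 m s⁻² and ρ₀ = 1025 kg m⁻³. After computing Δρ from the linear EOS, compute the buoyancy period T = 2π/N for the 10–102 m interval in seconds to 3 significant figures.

542 s

ΔT = -8.5 K, ΔS = -0.50 psu (deep − shallow).
Δρ/ρ₀ = −αΔT + βΔS = 1.615 × 10⁻³ − 3.55 × 10⁻⁴ = 1.26 × 10⁻³, so Δρ ≈ 1.292 kg m⁻³.
N² = (g/ρ₀)·Δρ/Δz = g·(Δρ/ρ₀)/Δz = 9.8 × 1.26 × 10⁻³ / 92 = 1.3422 × 10⁻⁴ s⁻².
N = √(1.3422 × 10⁻⁴) = 0.011585 rad s⁻¹ → T = 2π/N = 542.36 s ≈ 542 s.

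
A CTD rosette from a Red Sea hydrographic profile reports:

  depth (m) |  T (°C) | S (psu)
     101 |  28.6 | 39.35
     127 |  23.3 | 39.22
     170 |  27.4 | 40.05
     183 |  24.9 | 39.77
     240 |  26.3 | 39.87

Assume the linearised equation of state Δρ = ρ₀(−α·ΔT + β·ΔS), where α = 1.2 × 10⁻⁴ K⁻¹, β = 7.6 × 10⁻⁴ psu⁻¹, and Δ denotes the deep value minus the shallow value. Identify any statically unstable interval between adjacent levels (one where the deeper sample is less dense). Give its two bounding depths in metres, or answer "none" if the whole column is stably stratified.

183–240 m

Evaluate Δρ/ρ₀ = −αΔT + βΔS across each adjacent pair:
  101–127 m: −αΔT+βΔS = −(1.2 × 10⁻⁴)(-5.3)+(7.6 × 10⁻⁴)(-0.13) = 5.4 × 10⁻⁴ → stable
  127–170 m: −αΔT+βΔS = −(1.2 × 10⁻⁴)(+4.1)+(7.6 × 10⁻⁴)(+0.83) = 1.4 × 10⁻⁴ → stable
  170–183 m: −αΔT+βΔS = −(1.2 × 10⁻⁴)(-2.5)+(7.6 × 10⁻⁴)(-0.28) = 8.7 × 10⁻⁵ → stable
  183–240 m: −αΔT+βΔS = −(1.2 × 10⁻⁴)(+1.4)+(7.6 × 10⁻⁴)(+0.10) = -9.2 × 10⁻⁵ → UNSTABLE
The 183–240 m interval has Δρ < 0: lighter water underlies denser water.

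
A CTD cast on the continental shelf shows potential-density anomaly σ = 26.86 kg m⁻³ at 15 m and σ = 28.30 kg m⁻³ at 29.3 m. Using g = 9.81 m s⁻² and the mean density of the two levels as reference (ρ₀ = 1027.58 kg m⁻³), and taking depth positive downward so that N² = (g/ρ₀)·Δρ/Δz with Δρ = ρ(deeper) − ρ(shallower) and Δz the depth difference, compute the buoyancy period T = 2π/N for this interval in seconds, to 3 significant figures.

203 s

Δρ = 1028.30 − 1026.86 = 1.44 kg m⁻³ over Δz = 29.3 − 15 = 14.3 m.
N² = (9.81/1027.58) × (1.44/14.3) = 9.6135 × 10⁻⁴ s⁻².
N = √(9.6135 × 10⁻⁴) = 0.031006 rad s⁻¹, so T = 2π/N = 202.64 s ≈ 203 s.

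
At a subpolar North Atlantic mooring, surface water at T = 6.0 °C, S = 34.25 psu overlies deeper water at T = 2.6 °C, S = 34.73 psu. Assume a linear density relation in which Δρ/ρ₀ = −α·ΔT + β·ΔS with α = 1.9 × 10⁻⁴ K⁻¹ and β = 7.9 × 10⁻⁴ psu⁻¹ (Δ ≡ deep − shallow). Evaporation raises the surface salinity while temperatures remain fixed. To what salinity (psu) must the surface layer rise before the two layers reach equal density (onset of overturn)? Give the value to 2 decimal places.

35.55 psu

Neutral buoyancy requires −α(T_deep − T_surf) + β(S_deep − S_surf′) = 0.
S_surf′ = S_deep − (α/β)·ΔT = 34.73 − (1.9 × 10⁻⁴/7.9 × 10⁻⁴)·(-3.4) = 35.5477 psu.
Increase required: 35.5477 − 34.25 = 1.2977 psu.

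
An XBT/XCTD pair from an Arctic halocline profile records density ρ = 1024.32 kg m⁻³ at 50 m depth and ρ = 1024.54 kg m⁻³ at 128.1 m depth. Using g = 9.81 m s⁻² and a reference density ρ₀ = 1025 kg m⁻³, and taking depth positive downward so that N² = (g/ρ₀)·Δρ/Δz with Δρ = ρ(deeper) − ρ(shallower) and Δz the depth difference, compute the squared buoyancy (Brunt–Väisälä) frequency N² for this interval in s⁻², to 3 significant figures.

2.70 × 10⁻⁵ s⁻²

Δρ = 1024.54 − 1024.32 = 0.22 kg m⁻³ over Δz = 128.1 − 50 = 78.1 m.
N² = (9.81/1025) × (0.22/78.1) = 2.6960 × 10⁻⁵ s⁻² ≈ 2.70 × 10⁻⁵ s⁻².
N² > 0, so the interval is statically stable.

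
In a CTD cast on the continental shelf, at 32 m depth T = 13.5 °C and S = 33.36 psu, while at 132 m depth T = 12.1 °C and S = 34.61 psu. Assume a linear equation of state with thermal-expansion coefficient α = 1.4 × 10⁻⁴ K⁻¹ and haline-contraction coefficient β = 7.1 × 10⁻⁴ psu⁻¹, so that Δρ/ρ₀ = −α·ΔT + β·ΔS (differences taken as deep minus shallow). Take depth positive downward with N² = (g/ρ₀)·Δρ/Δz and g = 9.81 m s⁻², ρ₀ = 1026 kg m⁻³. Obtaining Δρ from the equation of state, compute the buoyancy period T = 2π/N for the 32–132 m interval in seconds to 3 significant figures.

609 s

ΔT = -1.4 K, ΔS = +1.25 psu (deep − shallow).
Δρ/ρ₀ = −αΔT + βΔS = 1.96 × 10⁻⁴ + 8.875 × 10⁻⁴ = 1.0835 × 10⁻³, so Δρ ≈ 1.112 kg m⁻³.
N² = (g/ρ₀)·Δρ/Δz = g·(Δρ/ρ₀)/Δz = 9.81 × 1.0835 × 10⁻³ / 100 = 1.0629 × 10⁻⁴ s⁻².
N = √(1.0629 × 10⁻⁴) = 0.010310 rad s⁻¹ → T = 2π/N = 609.43 s ≈ 609 s.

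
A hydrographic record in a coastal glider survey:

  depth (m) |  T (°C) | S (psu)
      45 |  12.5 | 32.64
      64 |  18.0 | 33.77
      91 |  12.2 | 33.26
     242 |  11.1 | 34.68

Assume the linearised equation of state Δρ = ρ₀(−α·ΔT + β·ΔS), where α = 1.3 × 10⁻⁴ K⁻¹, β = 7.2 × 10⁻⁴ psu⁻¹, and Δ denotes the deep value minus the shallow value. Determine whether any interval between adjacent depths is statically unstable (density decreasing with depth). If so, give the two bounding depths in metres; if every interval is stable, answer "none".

none

Evaluate Δρ/ρ₀ = −αΔT + βΔS across each adjacent pair:
  45–64 m: −αΔT+βΔS = −(1.3 × 10⁻⁴)(+5.5)+(7.2 × 10⁻⁴)(+1.13) = 9.9 × 10⁻⁵ → stable
  64–91 m: −αΔT+βΔS = −(1.3 × 10⁻⁴)(-5.8)+(7.2 × 10⁻⁴)(-0.51) = 3.9 × 10⁻⁴ → stable
  91–242 m: −αΔT+βΔS = −(1.3 × 10⁻⁴)(-1.1)+(7.2 × 10⁻⁴)(+1.42) = 1.2 × 10⁻³ → stable
Every interval has Δρ > 0: the column is stably stratified throughout.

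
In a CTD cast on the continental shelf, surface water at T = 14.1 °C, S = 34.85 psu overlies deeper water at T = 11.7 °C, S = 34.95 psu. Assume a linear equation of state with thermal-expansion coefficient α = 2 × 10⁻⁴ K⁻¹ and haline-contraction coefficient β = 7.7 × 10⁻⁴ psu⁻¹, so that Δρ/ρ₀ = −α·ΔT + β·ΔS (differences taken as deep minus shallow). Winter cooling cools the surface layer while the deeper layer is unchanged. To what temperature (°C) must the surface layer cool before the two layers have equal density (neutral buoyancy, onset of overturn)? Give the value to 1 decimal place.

Neutral buoyancy requires Δρ = 0, i.e. −α(T_deep − T_surf′) + β(S_deep − S_surf) = 0.
T_surf′ = T_deep − (β/α)·ΔS = 11.7 − (7.7 × 10⁻⁴/2 × 10⁻⁴)·(+0.10) = 11.315 °C.
Cooling required: 14.1 − (11.315) = 2.785 °C.

11.3 °C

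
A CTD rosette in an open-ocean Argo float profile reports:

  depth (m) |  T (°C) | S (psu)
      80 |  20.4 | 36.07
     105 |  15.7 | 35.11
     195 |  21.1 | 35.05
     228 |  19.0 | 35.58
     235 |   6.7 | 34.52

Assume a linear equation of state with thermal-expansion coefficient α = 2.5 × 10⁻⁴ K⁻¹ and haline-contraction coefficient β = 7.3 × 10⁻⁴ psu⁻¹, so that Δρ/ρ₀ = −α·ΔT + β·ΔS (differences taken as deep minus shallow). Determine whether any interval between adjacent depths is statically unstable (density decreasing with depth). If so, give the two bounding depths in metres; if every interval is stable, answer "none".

105–195 m

Evaluate Δρ/ρ₀ = −αΔT + βΔS across each adjacent pair:
  80–105 m: −αΔT+βΔS = −(2.5 × 10⁻⁴)(-4.7)+(7.3 × 10⁻⁴)(-0.96) = 4.7 × 10⁻⁴ → stable
  105–195 m: −αΔT+βΔS = −(2.5 × 10⁻⁴)(+5.4)+(7.3 × 10⁻⁴)(-0.06) = -1.4 × 10⁻³ → UNSTABLE
  195–228 m: −αΔT+βΔS = −(2.5 × 10⁻⁴)(-2.1)+(7.3 × 10⁻⁴)(+0.53) = 9.1 × 10⁻⁴ → stable
  228–235 m: −αΔT+βΔS = −(2.5 × 10⁻⁴)(-12.3)+(7.3 × 10⁻⁴)(-1.06) = 2.3 × 10⁻³ → stable
The 105–195 m interval has Δρ < 0: lighter water underlies denser water.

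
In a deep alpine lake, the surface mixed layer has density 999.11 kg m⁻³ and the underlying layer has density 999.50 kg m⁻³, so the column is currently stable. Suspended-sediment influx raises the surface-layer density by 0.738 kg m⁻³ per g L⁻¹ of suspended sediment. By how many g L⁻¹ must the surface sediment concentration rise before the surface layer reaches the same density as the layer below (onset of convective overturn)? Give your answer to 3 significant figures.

0.528 g L⁻¹

Density deficit of the surface layer: 999.50 − 999.11 = 0.39 kg m⁻³.
Required change = 0.39 / 0.738 = 0.528 g L⁻¹.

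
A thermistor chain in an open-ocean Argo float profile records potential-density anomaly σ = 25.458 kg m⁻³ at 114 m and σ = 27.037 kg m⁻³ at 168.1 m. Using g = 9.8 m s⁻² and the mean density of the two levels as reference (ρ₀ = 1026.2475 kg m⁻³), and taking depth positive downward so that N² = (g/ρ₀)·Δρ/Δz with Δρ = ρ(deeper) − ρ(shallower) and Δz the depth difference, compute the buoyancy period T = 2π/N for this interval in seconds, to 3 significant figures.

Δρ = 1027.037 − 1025.458 = 1.579 kg m⁻³ over Δz = 168.1 − 114 = 54.1 m.
N² = (9.8/1026.2475) × (1.579/54.1) = 2.7871 × 10⁻⁴ s⁻².
N = √(2.7871 × 10⁻⁴) = 0.016695 rad s⁻¹, so T = 2π/N = 376.35 s ≈ 376 s.
Since Δρ > 0 the layer is stably stratified.

376 s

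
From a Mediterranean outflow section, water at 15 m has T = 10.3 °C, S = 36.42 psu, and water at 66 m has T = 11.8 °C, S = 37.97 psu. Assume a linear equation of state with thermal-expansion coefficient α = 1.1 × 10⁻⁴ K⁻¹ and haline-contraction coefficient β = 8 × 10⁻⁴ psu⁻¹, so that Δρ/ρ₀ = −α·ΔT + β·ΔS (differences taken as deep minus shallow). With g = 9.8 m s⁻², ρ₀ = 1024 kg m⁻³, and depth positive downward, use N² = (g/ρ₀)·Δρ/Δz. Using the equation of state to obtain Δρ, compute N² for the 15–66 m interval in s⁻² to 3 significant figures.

2.07 × 10⁻⁴ s⁻²

ΔT = +1.5 K, ΔS = +1.55 psu (deep − shallow).
Δρ/ρ₀ = −αΔT + βΔS = -1.65 × 10⁻⁴ + 1.24 × 10⁻³ = 1.075 × 10⁻³, so Δρ ≈ 1.101 kg m⁻³.
N² = (g/ρ₀)·Δρ/Δz = g·(Δρ/ρ₀)/Δz = 9.8 × 1.075 × 10⁻³ / 51 = 2.0657 × 10⁻⁴ s⁻² ≈ 2.07 × 10⁻⁴ s⁻².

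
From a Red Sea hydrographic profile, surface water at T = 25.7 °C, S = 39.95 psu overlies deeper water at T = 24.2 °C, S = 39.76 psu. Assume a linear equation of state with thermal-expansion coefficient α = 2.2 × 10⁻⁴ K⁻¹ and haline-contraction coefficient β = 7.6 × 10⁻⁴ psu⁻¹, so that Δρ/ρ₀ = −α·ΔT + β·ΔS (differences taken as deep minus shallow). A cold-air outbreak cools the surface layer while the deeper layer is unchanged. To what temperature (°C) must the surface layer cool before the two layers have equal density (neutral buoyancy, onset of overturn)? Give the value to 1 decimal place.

Neutral buoyancy requires Δρ = 0, i.e. −α(T_deep − T_surf′) + β(S_deep − S_surf) = 0.
T_surf′ = T_deep − (β/α)·ΔS = 24.2 − (7.6 × 10⁻⁴/2.2 × 10⁻⁴)·(-0.19) = 24.856 °C.
Cooling required: 25.7 − (24.856) = 0.844 °C.

24.9 °C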